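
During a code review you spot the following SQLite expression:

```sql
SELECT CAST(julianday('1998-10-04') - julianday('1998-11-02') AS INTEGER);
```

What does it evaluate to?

-29

27 days remain in October 1998 after the 4th (31 − 4).
Then 2 days into November 1998.
Total: 27 + 2 = 29.
The subtraction is earlier − later, so the result is −29 → -29.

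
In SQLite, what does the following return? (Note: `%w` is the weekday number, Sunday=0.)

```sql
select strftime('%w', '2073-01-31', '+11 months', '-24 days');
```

4

First apply '+11 months', '-24 days': 2073-01-31 → 2073-12-07.
2073-12-07 is a Thursday; with Sunday=0 that is 4.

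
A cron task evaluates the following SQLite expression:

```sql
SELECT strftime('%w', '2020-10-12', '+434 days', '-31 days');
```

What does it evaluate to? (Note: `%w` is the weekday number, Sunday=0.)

First apply '+434 days', '-31 days': 2020-10-12 → 2021-11-19.
2021-11-19 is a Friday; with Sunday=0 that is 5.

5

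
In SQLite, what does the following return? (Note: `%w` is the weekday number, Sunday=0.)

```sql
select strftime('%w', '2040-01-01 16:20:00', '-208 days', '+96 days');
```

0

First apply '-208 days', '+96 days': 2040-01-01 16:20:00 → 2039-09-11 16:20:00.
2039-09-11 is a Sunday; with Sunday=0 that is 0.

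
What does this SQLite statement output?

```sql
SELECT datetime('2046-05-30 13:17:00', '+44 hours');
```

+44 hours from 2046-05-30 13:17:00 is 2046-06-01 09:17:00 (crosses midnight).

2046-06-01 09:17:00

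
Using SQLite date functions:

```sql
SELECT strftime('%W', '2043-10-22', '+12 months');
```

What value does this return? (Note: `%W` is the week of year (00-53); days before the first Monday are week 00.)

First apply '+12 months': 2043-10-22 → 2044-10-22.
2044-10-22 is a Saturday. SQLite's %W counts Mondays since the year started; the result is 42.

42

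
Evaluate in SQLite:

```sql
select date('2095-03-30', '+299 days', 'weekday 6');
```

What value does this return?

Applying '+299 days' to 2095-03-30: counting 299 days forward gives 2096-01-23.
`weekday 6` advances to the next Saturday; 2096-01-23 is a Monday, so it moves forward to 2096-01-28.

2096-01-28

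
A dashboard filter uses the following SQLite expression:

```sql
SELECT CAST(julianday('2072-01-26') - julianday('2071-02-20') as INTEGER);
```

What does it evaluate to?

340

8 days remain in February 2071 after the 20th (28 − 20).
Full months from March 2071 through December 2071 contribute their day counts.
Then 26 days into January 2072.
Total: 8 + 31 + 30 + 31 + 30 + 31 + 31 + 30 + 31 + 30 + 31 + 26 = 340.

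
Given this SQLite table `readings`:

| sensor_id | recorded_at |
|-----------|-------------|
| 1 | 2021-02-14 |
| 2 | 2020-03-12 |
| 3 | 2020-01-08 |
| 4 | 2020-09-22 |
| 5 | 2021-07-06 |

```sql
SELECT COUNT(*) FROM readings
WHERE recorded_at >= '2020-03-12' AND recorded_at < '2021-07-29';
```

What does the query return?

Rows in [2020-03-12, 2021-07-29): 2021-02-14, 2020-03-12, 2020-09-22, 2021-07-06 → 4 rows.

4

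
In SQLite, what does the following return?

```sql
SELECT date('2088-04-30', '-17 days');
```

Going back 17 days within April lands on 2088-04-13.

2088-04-13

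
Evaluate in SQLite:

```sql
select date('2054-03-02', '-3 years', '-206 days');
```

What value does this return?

Adding -3 years to 2054-03-02 gives 2051-03-02.
Applying '-206 days' to 2051-03-02: counting 206 days back gives 2050-08-08.

2050-08-08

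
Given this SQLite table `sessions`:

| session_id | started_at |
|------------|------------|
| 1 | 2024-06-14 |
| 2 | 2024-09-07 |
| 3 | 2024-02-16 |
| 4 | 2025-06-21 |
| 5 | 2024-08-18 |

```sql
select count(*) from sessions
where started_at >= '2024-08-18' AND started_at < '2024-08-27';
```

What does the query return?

Rows in [2024-08-18, 2024-08-27): 2024-08-18 → 1 row.

1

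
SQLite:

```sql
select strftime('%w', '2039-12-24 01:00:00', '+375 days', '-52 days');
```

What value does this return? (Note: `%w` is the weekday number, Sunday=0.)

0

First apply '+375 days', '-52 days': 2039-12-24 01:00:00 → 2040-11-11 01:00:00.
2040-11-11 is a Sunday; with Sunday=0 that is 0.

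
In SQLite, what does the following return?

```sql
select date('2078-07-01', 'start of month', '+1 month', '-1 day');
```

2078-07-31

`start of month` rewinds 2078-07-01 to 2078-07-01.
Adding +1 month to 2078-07-01 gives 2078-08-01.
Going back 1 day from 2078-08-01 reaches 2078-07-31 (last day of July, 31 days).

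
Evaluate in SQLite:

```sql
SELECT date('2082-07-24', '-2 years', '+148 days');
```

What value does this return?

2080-12-19

Adding -2 years to 2082-07-24 gives 2080-07-24.
Applying '+148 days' to 2080-07-24: counting 148 days forward gives 2080-12-19.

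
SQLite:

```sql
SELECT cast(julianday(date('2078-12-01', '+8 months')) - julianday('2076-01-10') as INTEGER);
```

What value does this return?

1299

Adding +8 months to 2078-12-01 gives 2079-08-01.
21 days remain in January 2076 after the 10th (31 − 10).
Full months from February 2076 through July 2079 contribute their day counts.
Then 1 day into August 2079.
Total: 21 + 29 + 31 + 30 + 31 + 30 + 31 + 31 + 30 + 31 + 30 + 31 + 31 + 28 + 31 + 30 + 31 + 30 + 31 + 31 + 30 + 31 + 30 + 31 + 31 + 28 + 31 + 30 + 31 + 30 + 31 + 31 + 30 + 31 + 30 + 31 + 31 + 28 + 31 + 30 + 31 + 30 + 31 + 1 = 1299.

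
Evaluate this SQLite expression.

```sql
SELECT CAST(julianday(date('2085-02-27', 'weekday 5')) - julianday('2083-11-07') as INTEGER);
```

481

`weekday 5` advances to the next Friday; 2085-02-27 is a Tuesday, so it moves forward to 2085-03-02.
23 days remain in November 2083 after the 7th (30 − 7).
Full months from December 2083 through February 2085 contribute their day counts.
Then 2 days into March 2085.
Total: 23 + 31 + 31 + 29 + 31 + 30 + 31 + 30 + 31 + 31 + 30 + 31 + 30 + 31 + 31 + 28 + 2 = 481.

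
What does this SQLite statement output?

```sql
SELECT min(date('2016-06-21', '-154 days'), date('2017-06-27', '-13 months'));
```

date('2016-06-21', '-154 days') → 2016-01-19.
date('2017-06-27', '-13 months') → 2016-05-27.
Earlier of the two is 2016-01-19.

2016-01-19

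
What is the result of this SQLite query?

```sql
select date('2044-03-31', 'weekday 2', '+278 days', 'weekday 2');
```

2045-01-10

`weekday 2` advances to the next Tuesday; 2044-03-31 is a Thursday, so it moves forward to 2044-04-05.
Applying '+278 days' to 2044-04-05: counting 278 days forward gives 2045-01-08.
`weekday 2` advances to the next Tuesday; 2045-01-08 is a Sunday, so it moves forward to 2045-01-10.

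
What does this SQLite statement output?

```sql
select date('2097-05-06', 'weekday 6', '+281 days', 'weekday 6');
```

`weekday 6` advances to the next Saturday; 2097-05-06 is a Monday, so it moves forward to 2097-05-11.
Applying '+281 days' to 2097-05-11: counting 281 days forward gives 2098-02-16.
`weekday 6` advances to the next Saturday; 2098-02-16 is a Sunday, so it moves forward to 2098-02-22.

2098-02-22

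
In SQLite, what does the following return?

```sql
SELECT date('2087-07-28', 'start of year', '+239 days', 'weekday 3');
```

`start of year` rewinds 2087-07-28 to 2087-01-01.
Applying '+239 days' to 2087-01-01: counting 239 days forward gives 2087-08-28.
`weekday 3` advances to the next Wednesday; 2087-08-28 is a Thursday, so it moves forward to 2087-09-03.

2087-09-03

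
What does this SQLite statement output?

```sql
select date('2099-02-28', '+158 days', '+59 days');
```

2099-10-03

Applying '+158 days' to 2099-02-28: counting 158 days forward gives 2099-08-05.
Applying '+59 days' to 2099-08-05: counting 59 days forward gives 2099-10-03.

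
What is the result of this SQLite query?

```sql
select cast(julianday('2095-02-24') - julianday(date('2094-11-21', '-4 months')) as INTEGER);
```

Adding -4 months to 2094-11-21 gives 2094-07-21.
10 days remain in July 2094 after the 21st (31 − 21).
Full months from August 2094 through January 2095 contribute their day counts.
Then 24 days into February 2095.
Total: 10 + 31 + 30 + 31 + 30 + 31 + 31 + 24 = 218.

218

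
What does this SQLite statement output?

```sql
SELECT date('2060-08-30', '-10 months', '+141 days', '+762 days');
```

Adding -10 months to 2060-08-30 gives 2059-10-30.
Applying '+141 days' to 2059-10-30: counting 141 days forward gives 2060-03-19.
Applying '+762 days' to 2060-03-19: counting 762 days forward gives 2062-04-20.

2062-04-20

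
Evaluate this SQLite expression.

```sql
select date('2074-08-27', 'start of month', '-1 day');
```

2074-07-31

`start of month` rewinds 2074-08-27 to 2074-08-01.
Going back 1 day from 2074-08-01 reaches 2074-07-31 (last day of July, 31 days).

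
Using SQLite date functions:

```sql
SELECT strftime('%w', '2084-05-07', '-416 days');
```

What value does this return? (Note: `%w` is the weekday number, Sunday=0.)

First apply '-416 days': 2084-05-07 → 2083-03-18.
2083-03-18 is a Thursday; with Sunday=0 that is 4.

4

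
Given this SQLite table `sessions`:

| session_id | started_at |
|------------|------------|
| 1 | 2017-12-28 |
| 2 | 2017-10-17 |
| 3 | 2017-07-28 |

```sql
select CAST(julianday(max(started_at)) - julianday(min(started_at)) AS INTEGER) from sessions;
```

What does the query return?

153

MIN = 2017-07-28, MAX = 2017-12-28.
3 days remain in July 2017 after the 28th (31 − 28).
August 2017: 31 days.
September 2017: 30 days.
October 2017: 31 days.
November 2017: 30 days.
Then 28 days into December 2017.
Total: 3 + 31 + 30 + 31 + 30 + 28 = 153.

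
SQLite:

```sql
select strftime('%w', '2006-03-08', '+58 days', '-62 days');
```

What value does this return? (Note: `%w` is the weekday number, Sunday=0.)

6

First apply '+58 days', '-62 days': 2006-03-08 → 2006-03-04.
2006-03-04 is a Saturday; with Sunday=0 that is 6.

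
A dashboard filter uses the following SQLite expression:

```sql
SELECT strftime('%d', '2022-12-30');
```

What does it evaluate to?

`%d` extracts the 2-digit day of month: 30.

30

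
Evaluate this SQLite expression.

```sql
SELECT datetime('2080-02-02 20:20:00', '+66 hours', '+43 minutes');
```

+66 hours from 2080-02-02 20:20:00 is 2080-02-05 14:20:00 (crosses midnight).
+43 minutes from 2080-02-05 14:20:00 is 2080-02-05 15:03:00.

2080-02-05 15:03:00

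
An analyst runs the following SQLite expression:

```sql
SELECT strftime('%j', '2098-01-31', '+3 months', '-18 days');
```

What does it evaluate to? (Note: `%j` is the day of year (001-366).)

103

First apply '+3 months', '-18 days': 2098-01-31 → 2098-04-13.
Day-of-year for 2098-04-13: days since 2098-01-01 inclusive = 103, zero-padded to 103.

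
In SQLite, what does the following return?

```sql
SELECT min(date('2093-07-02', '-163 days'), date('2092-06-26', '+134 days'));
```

2092-11-07

date('2093-07-02', '-163 days') → 2093-01-20.
date('2092-06-26', '+134 days') → 2092-11-07.
Earlier of the two is 2092-11-07.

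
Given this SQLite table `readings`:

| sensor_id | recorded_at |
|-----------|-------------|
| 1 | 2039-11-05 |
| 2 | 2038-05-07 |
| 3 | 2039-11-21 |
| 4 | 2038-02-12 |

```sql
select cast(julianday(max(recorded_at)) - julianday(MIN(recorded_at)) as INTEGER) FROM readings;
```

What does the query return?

647

MIN = 2038-02-12, MAX = 2039-11-21.
16 days remain in February 2038 after the 12th (28 − 12).
Full months from March 2038 through October 2039 contribute their day counts.
Then 21 days into November 2039.
Total: 16 + 31 + 30 + 31 + 30 + 31 + 31 + 30 + 31 + 30 + 31 + 31 + 28 + 31 + 30 + 31 + 30 + 31 + 31 + 30 + 31 + 21 = 647.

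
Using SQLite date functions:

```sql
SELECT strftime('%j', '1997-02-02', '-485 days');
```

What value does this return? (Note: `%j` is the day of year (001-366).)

279

First apply '-485 days': 1997-02-02 → 1995-10-06.
Day-of-year for 1995-10-06: days since 1995-01-01 inclusive = 279, zero-padded to 279.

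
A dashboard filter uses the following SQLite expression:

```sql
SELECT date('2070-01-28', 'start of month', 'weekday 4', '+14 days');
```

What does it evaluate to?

2070-01-16

`start of month` rewinds 2070-01-28 to 2070-01-01.
`weekday 4` advances to the next Thursday; 2070-01-01 is a Wednesday, so it moves forward to 2070-01-02.
Advancing 14 more days within January lands on 2070-01-16.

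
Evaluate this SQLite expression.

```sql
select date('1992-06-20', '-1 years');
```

Adding -1 year to 1992-06-20 gives 1991-06-20.

1991-06-20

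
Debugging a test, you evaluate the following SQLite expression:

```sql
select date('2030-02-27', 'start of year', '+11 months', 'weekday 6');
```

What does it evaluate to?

2030-12-07

`start of year` rewinds 2030-02-27 to 2030-01-01.
Adding +11 months to 2030-01-01 gives 2030-12-01.
`weekday 6` advances to the next Saturday; 2030-12-01 is a Sunday, so it moves forward to 2030-12-07.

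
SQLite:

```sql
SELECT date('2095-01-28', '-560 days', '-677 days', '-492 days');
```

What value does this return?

2090-05-05

Applying '-560 days' to 2095-01-28: counting 560 days back gives 2093-07-17.
Applying '-677 days' to 2093-07-17: counting 677 days back gives 2091-09-09.
Applying '-492 days' to 2091-09-09: counting 492 days back gives 2090-05-05.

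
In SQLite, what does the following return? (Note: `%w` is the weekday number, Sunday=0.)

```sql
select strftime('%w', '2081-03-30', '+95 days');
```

4

First apply '+95 days': 2081-03-30 → 2081-07-03.
2081-07-03 is a Thursday; with Sunday=0 that is 4.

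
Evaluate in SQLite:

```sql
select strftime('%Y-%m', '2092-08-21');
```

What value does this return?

`%Y-%m` extracts the year-month: 2092-08.

2092-08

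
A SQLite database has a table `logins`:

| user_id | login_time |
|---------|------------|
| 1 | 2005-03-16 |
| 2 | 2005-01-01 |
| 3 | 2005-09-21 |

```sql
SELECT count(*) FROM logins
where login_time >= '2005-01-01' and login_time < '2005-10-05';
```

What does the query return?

Rows in [2005-01-01, 2005-10-05): 2005-03-16, 2005-01-01, 2005-09-21 → 3 rows.

3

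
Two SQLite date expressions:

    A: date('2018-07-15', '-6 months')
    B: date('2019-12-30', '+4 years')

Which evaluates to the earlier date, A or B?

A = 2018-01-15.
B = 2023-12-30.
A is earlier.

A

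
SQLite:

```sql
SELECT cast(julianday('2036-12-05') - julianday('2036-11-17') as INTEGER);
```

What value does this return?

13 days remain in November 2036 after the 17th (30 − 17).
Then 5 days into December 2036.
Total: 13 + 5 = 18.

18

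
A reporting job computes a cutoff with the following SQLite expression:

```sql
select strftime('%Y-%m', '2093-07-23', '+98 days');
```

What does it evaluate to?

First apply '+98 days': 2093-07-23 → 2093-10-29.
`%Y-%m` extracts the year-month: 2093-10.

2093-10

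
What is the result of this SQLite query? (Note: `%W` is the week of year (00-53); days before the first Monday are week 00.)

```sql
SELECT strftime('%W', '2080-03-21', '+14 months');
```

First apply '+14 months': 2080-03-21 → 2081-05-21.
2081-05-21 is a Wednesday. SQLite's %W counts Mondays since the year started; the result is 20.

20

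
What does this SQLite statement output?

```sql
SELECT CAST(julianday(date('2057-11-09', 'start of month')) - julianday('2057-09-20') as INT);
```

42

`start of month` rewinds 2057-11-09 to 2057-11-01.
10 days remain in September 2057 after the 20th (30 − 20).
October 2057: 31 days.
Then 1 day into November 2057.
Total: 10 + 31 + 1 = 42.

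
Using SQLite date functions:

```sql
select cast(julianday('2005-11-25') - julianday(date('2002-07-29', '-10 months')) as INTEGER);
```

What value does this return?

1518

Adding -10 months to 2002-07-29 gives 2001-09-29.
1 day remains in September 2001 after the 29th (30 − 29).
Full months from October 2001 through October 2005 contribute their day counts.
Then 25 days into November 2005.
Total: 1 + 31 + 30 + 31 + 31 + 28 + 31 + 30 + 31 + 30 + 31 + 31 + 30 + 31 + 30 + 31 + 31 + 28 + 31 + 30 + 31 + 30 + 31 + 31 + 30 + 31 + 30 + 31 + 31 + 29 + 31 + 30 + 31 + 30 + 31 + 31 + 30 + 31 + 30 + 31 + 31 + 28 + 31 + 30 + 31 + 30 + 31 + 31 + 30 + 31 + 25 = 1518.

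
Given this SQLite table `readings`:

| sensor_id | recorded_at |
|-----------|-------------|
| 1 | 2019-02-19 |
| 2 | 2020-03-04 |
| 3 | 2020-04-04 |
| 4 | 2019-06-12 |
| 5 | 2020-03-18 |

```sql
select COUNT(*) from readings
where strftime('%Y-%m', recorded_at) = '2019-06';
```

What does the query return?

1

Rows with year-month 2019-06: 2019-06-12 → 1.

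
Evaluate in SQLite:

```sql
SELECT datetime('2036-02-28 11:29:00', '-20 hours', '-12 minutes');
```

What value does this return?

-20 hours from 2036-02-28 11:29:00 is 2036-02-27 15:29:00 (crosses midnight).
-12 minutes from 2036-02-27 15:29:00 is 2036-02-27 15:17:00.

2036-02-27 15:17:00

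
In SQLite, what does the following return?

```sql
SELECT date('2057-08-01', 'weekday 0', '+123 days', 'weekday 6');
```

2057-12-08

`weekday 0` advances to the next Sunday; 2057-08-01 is a Wednesday, so it moves forward to 2057-08-05.
Applying '+123 days' to 2057-08-05: counting 123 days forward gives 2057-12-06.
`weekday 6` advances to the next Saturday; 2057-12-06 is a Thursday, so it moves forward to 2057-12-08.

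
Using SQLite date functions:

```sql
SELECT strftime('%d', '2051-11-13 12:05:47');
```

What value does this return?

`%d` extracts the 2-digit day of month: 13.

13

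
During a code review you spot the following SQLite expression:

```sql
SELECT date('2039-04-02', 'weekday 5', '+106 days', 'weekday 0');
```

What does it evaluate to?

`weekday 5` advances to the next Friday; 2039-04-02 is a Saturday, so it moves forward to 2039-04-08.
Applying '+106 days' to 2039-04-08: counting 106 days forward gives 2039-07-23.
`weekday 0` advances to the next Sunday; 2039-07-23 is a Saturday, so it moves forward to 2039-07-24.

2039-07-24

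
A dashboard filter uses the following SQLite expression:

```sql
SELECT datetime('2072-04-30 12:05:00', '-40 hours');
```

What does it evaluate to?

2072-04-28 20:05:00

-40 hours from 2072-04-30 12:05:00 is 2072-04-28 20:05:00 (crosses midnight).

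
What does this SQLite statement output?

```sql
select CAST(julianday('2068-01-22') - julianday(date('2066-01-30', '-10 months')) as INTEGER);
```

1028

Adding -10 months to 2066-01-30 gives 2065-03-30.
1 day remains in March 2065 after the 30th (31 − 30).
Full months from April 2065 through December 2067 contribute their day counts.
Then 22 days into January 2068.
Total: 1 + 30 + 31 + 30 + 31 + 31 + 30 + 31 + 30 + 31 + 31 + 28 + 31 + 30 + 31 + 30 + 31 + 31 + 30 + 31 + 30 + 31 + 31 + 28 + 31 + 30 + 31 + 30 + 31 + 31 + 30 + 31 + 30 + 31 + 22 = 1028.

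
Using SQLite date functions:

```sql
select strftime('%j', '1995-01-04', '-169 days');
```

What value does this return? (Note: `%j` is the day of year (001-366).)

200

First apply '-169 days': 1995-01-04 → 1994-07-19.
Day-of-year for 1994-07-19: days since 1994-01-01 inclusive = 200, zero-padded to 200.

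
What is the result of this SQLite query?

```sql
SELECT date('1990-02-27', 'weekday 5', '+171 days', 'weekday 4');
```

1990-08-23

`weekday 5` advances to the next Friday; 1990-02-27 is a Tuesday, so it moves forward to 1990-03-02.
Applying '+171 days' to 1990-03-02: counting 171 days forward gives 1990-08-20.
`weekday 4` advances to the next Thursday; 1990-08-20 is a Monday, so it moves forward to 1990-08-23.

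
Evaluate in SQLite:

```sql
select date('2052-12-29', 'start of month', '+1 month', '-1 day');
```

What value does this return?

2052-12-31

`start of month` rewinds 2052-12-29 to 2052-12-01.
Adding +1 month to 2052-12-01 gives 2053-01-01.
Going back 1 day from 2053-01-01 reaches 2052-12-31 (last day of December, 31 days).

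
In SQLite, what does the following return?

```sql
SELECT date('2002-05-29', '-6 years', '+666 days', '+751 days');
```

Adding -6 years to 2002-05-29 gives 1996-05-29.
Applying '+666 days' to 1996-05-29: counting 666 days forward gives 1998-03-26.
Applying '+751 days' to 1998-03-26: counting 751 days forward gives 2000-04-15.

2000-04-15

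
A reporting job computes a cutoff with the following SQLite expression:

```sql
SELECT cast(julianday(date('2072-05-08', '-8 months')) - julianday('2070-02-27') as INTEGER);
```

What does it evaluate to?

Adding -8 months to 2072-05-08 gives 2071-09-08.
1 day remains in February 2070 after the 27th (28 − 27).
Full months from March 2070 through August 2071 contribute their day counts.
Then 8 days into September 2071.
Total: 1 + 31 + 30 + 31 + 30 + 31 + 31 + 30 + 31 + 30 + 31 + 31 + 28 + 31 + 30 + 31 + 30 + 31 + 31 + 8 = 558.

558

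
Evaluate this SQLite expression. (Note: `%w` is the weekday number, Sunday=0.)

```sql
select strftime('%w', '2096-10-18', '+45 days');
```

First apply '+45 days': 2096-10-18 → 2096-12-02.
2096-12-02 is a Sunday; with Sunday=0 that is 0.

0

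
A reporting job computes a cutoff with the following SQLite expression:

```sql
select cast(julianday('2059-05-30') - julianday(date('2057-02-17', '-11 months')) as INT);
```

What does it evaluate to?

1169

Adding -11 months to 2057-02-17 gives 2056-03-17.
14 days remain in March 2056 after the 17th (31 − 17).
Full months from April 2056 through April 2059 contribute their day counts.
Then 30 days into May 2059.
Total: 14 + 30 + 31 + 30 + 31 + 31 + 30 + 31 + 30 + 31 + 31 + 28 + 31 + 30 + 31 + 30 + 31 + 31 + 30 + 31 + 30 + 31 + 31 + 28 + 31 + 30 + 31 + 30 + 31 + 31 + 30 + 31 + 30 + 31 + 31 + 28 + 31 + 30 + 30 = 1169.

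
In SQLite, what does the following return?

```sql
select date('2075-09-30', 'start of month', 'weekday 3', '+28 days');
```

`start of month` rewinds 2075-09-30 to 2075-09-01.
`weekday 3` advances to the next Wednesday; 2075-09-01 is a Sunday, so it moves forward to 2075-09-04.
September 2075 has 30 days; 26 remain after the 4th, so 27 days reach 2075-10-01.
Advancing 1 more day within October lands on 2075-10-02.

2075-10-02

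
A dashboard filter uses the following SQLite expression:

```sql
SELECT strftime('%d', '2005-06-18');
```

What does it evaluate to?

18

`%d` extracts the 2-digit day of month: 18.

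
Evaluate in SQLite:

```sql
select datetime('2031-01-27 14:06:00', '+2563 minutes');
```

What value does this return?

2563 minutes = 42h 43m; +2563 minutes from 2031-01-27 14:06:00 is 2031-01-29 08:49:00 (crosses midnight).

2031-01-29 08:49:00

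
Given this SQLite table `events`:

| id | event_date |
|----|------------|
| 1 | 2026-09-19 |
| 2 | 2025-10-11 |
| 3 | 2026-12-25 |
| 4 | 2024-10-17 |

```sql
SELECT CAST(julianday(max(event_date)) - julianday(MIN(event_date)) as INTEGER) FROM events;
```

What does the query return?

MIN = 2024-10-17, MAX = 2026-12-25.
14 days remain in October 2024 after the 17th (31 − 17).
Full months from November 2024 through November 2026 contribute their day counts.
Then 25 days into December 2026.
Total: 14 + 30 + 31 + 31 + 28 + 31 + 30 + 31 + 30 + 31 + 31 + 30 + 31 + 30 + 31 + 31 + 28 + 31 + 30 + 31 + 30 + 31 + 31 + 30 + 31 + 30 + 25 = 799.

799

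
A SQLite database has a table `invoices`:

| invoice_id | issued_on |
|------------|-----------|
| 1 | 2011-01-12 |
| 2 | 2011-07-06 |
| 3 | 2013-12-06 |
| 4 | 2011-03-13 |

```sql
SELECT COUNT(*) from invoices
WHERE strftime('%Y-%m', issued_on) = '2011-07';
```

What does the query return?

Rows with year-month 2011-07: 2011-07-06 → 1.

1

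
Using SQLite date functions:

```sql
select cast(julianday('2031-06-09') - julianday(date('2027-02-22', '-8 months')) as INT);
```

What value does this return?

Adding -8 months to 2027-02-22 gives 2026-06-22.
8 days remain in June 2026 after the 22nd (30 − 22).
Full months from July 2026 through May 2031 contribute their day counts.
Then 9 days into June 2031.
Total: 8 + 31 + 31 + 30 + 31 + 30 + 31 + 31 + 28 + 31 + 30 + 31 + 30 + 31 + 31 + 30 + 31 + 30 + 31 + 31 + 29 + 31 + 30 + 31 + 30 + 31 + 31 + 30 + 31 + 30 + 31 + 31 + 28 + 31 + 30 + 31 + 30 + 31 + 31 + 30 + 31 + 30 + 31 + 31 + 28 + 31 + 30 + 31 + 30 + 31 + 31 + 30 + 31 + 30 + 31 + 31 + 28 + 31 + 30 + 31 + 9 = 1813.

1813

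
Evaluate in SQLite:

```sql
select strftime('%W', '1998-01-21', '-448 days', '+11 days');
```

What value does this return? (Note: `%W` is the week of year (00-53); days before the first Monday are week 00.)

45

First apply '-448 days', '+11 days': 1998-01-21 → 1996-11-10.
1996-11-10 is a Sunday. SQLite's %W counts Mondays since the year started; the result is 45.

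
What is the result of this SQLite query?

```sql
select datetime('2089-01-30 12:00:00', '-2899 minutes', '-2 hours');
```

2089-01-28 09:41:00

2899 minutes = 48h 19m; -2899 minutes from 2089-01-30 12:00:00 is 2089-01-28 11:41:00 (crosses midnight).
-2 hours from 2089-01-28 11:41:00 is 2089-01-28 09:41:00.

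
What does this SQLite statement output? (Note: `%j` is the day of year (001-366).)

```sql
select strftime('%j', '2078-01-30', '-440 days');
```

321

First apply '-440 days': 2078-01-30 → 2076-11-16.
Day-of-year for 2076-11-16: days since 2076-01-01 inclusive = 321, zero-padded to 321.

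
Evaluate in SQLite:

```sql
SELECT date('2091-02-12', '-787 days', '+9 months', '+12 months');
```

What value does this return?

2090-09-17

Applying '-787 days' to 2091-02-12: counting 787 days back gives 2088-12-17.
Adding +9 months to 2088-12-17 gives 2089-09-17.
Adding +12 months to 2089-09-17 gives 2090-09-17.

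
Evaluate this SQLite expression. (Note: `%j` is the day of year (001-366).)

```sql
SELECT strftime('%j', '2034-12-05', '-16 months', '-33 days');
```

First apply '-16 months', '-33 days': 2034-12-05 → 2033-07-03.
Day-of-year for 2033-07-03: days since 2033-01-01 inclusive = 184, zero-padded to 184.

184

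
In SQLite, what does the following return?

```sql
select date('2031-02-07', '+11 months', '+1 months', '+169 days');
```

Adding +11 months to 2031-02-07 gives 2032-01-07.
Adding +1 month to 2032-01-07 gives 2032-02-07.
Applying '+169 days' to 2032-02-07: counting 169 days forward gives 2032-07-25.

2032-07-25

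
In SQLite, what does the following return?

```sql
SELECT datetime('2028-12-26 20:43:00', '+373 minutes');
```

2028-12-27 02:56:00

373 minutes = 6h 13m; +373 minutes from 2028-12-26 20:43:00 is 2028-12-27 02:56:00 (crosses midnight).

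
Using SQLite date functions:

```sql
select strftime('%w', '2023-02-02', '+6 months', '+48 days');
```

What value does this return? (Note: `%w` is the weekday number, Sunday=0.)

2

First apply '+6 months', '+48 days': 2023-02-02 → 2023-09-19.
2023-09-19 is a Tuesday; with Sunday=0 that is 2.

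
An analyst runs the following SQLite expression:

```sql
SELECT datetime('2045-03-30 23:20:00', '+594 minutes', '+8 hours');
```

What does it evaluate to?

2045-03-31 17:14:00

594 minutes = 9h 54m; +594 minutes from 2045-03-30 23:20:00 is 2045-03-31 09:14:00 (crosses midnight).
+8 hours from 2045-03-31 09:14:00 is 2045-03-31 17:14:00.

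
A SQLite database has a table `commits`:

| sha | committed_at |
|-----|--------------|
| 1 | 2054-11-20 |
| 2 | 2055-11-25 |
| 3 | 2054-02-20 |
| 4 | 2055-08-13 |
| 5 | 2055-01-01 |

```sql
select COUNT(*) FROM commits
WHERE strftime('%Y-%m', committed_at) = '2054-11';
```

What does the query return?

1

Rows with year-month 2054-11: 2054-11-20 → 1.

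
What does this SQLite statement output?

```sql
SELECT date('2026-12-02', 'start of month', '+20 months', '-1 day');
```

2028-07-31

`start of month` rewinds 2026-12-02 to 2026-12-01.
Adding +20 months to 2026-12-01 gives 2028-08-01.
Going back 1 day from 2028-08-01 reaches 2028-07-31 (last day of July, 31 days).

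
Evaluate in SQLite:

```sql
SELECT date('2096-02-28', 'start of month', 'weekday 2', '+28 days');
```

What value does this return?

`start of month` rewinds 2096-02-28 to 2096-02-01.
`weekday 2` advances to the next Tuesday; 2096-02-01 is a Wednesday, so it moves forward to 2096-02-07.
February 2096 has 29 days; 22 remain after the 7th, so 23 days reach 2096-03-01.
Advancing 5 more days within March lands on 2096-03-06.

2096-03-06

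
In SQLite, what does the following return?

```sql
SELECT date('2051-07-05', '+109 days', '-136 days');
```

2051-06-08

Applying '+109 days' to 2051-07-05: counting 109 days forward gives 2051-10-22.
Applying '-136 days' to 2051-10-22: counting 136 days back gives 2051-06-08.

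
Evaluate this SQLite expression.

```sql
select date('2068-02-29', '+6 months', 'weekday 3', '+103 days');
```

2068-12-10

Adding +6 months to 2068-02-29 gives 2068-08-29.
`weekday 3` advances to the next Wednesday; 2068-08-29 is already a Wednesday, so it stays at 2068-08-29.
Applying '+103 days' to 2068-08-29: counting 103 days forward gives 2068-12-10.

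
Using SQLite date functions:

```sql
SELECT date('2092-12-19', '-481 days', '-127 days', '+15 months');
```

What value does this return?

2092-07-21

Applying '-481 days' to 2092-12-19: counting 481 days back gives 2091-08-26.
Applying '-127 days' to 2091-08-26: counting 127 days back gives 2091-04-21.
Adding +15 months to 2091-04-21 gives 2092-07-21.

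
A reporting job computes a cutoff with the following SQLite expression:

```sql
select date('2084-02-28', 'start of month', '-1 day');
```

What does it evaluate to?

`start of month` rewinds 2084-02-28 to 2084-02-01.
Going back 1 day from 2084-02-01 reaches 2084-01-31 (last day of January, 31 days).

2084-01-31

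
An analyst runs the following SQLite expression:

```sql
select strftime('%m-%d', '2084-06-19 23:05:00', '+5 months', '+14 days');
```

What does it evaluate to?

First apply '+5 months', '+14 days': 2084-06-19 23:05:00 → 2084-12-03 23:05:00.
`%m-%d` extracts the month-day: 12-03.

12-03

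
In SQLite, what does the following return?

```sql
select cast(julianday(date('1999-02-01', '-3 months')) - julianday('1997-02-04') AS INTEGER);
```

Adding -3 months to 1999-02-01 gives 1998-11-01.
24 days remain in February 1997 after the 4th (28 − 4).
Full months from March 1997 through October 1998 contribute their day counts.
Then 1 day into November 1998.
Total: 24 + 31 + 30 + 31 + 30 + 31 + 31 + 30 + 31 + 30 + 31 + 31 + 28 + 31 + 30 + 31 + 30 + 31 + 31 + 30 + 31 + 1 = 635.

635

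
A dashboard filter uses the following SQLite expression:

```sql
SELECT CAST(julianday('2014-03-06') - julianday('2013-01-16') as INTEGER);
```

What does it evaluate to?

414

15 days remain in January 2013 after the 16th (31 − 16).
Full months from February 2013 through February 2014 contribute their day counts.
Then 6 days into March 2014.
Total: 15 + 28 + 31 + 30 + 31 + 30 + 31 + 31 + 30 + 31 + 30 + 31 + 31 + 28 + 6 = 414.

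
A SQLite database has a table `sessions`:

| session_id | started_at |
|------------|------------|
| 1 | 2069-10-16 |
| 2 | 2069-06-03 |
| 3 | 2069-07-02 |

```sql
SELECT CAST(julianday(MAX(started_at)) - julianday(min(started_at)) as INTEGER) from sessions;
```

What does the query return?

MIN = 2069-06-03, MAX = 2069-10-16.
27 days remain in June 2069 after the 3rd (30 − 3).
July 2069: 31 days.
August 2069: 31 days.
September 2069: 30 days.
Then 16 days into October 2069.
Total: 27 + 31 + 31 + 30 + 16 = 135.

135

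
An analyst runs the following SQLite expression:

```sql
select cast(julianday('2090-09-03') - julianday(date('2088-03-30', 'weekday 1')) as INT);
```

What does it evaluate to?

881

`weekday 1` advances to the next Monday; 2088-03-30 is a Tuesday, so it moves forward to 2088-04-05.
25 days remain in April 2088 after the 5th (30 − 5).
Full months from May 2088 through August 2090 contribute their day counts.
Then 3 days into September 2090.
Total: 25 + 31 + 30 + 31 + 31 + 30 + 31 + 30 + 31 + 31 + 28 + 31 + 30 + 31 + 30 + 31 + 31 + 30 + 31 + 30 + 31 + 31 + 28 + 31 + 30 + 31 + 30 + 31 + 31 + 3 = 881.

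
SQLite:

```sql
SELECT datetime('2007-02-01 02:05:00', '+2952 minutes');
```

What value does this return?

2952 minutes = 49h 12m; +2952 minutes from 2007-02-01 02:05:00 is 2007-02-03 03:17:00 (crosses midnight).

2007-02-03 03:17:00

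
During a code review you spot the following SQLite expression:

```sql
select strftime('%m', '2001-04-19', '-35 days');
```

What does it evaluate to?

03

First apply '-35 days': 2001-04-19 → 2001-03-15.
`%m` extracts the 2-digit month (01-12): 03.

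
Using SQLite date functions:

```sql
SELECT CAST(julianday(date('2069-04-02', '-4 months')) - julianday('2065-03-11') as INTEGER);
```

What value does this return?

Adding -4 months to 2069-04-02 gives 2068-12-02.
20 days remain in March 2065 after the 11th (31 − 11).
Full months from April 2065 through November 2068 contribute their day counts.
Then 2 days into December 2068.
Total: 20 + 30 + 31 + 30 + 31 + 31 + 30 + 31 + 30 + 31 + 31 + 28 + 31 + 30 + 31 + 30 + 31 + 31 + 30 + 31 + 30 + 31 + 31 + 28 + 31 + 30 + 31 + 30 + 31 + 31 + 30 + 31 + 30 + 31 + 31 + 29 + 31 + 30 + 31 + 30 + 31 + 31 + 30 + 31 + 30 + 2 = 1362.

1362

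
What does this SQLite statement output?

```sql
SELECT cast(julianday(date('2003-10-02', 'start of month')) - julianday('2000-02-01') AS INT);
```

`start of month` rewinds 2003-10-02 to 2003-10-01.
28 days remain in February 2000 after the 1st (29 − 1).
Full months from March 2000 through September 2003 contribute their day counts.
Then 1 day into October 2003.
Total: 28 + 31 + 30 + 31 + 30 + 31 + 31 + 30 + 31 + 30 + 31 + 31 + 28 + 31 + 30 + 31 + 30 + 31 + 31 + 30 + 31 + 30 + 31 + 31 + 28 + 31 + 30 + 31 + 30 + 31 + 31 + 30 + 31 + 30 + 31 + 31 + 28 + 31 + 30 + 31 + 30 + 31 + 31 + 30 + 1 = 1338.

1338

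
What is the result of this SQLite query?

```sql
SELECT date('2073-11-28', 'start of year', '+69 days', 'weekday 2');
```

`start of year` rewinds 2073-11-28 to 2073-01-01.
Applying '+69 days' to 2073-01-01: counting 69 days forward gives 2073-03-11.
`weekday 2` advances to the next Tuesday; 2073-03-11 is a Saturday, so it moves forward to 2073-03-14.

2073-03-14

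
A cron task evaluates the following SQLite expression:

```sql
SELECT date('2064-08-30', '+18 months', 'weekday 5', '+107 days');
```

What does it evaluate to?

Adding +18 months to 2064-08-30 targets 2066-02-30. February 2066 has only 28 days, so SQLite normalizes the 2-day overflow forward to 2066-03-02.
`weekday 5` advances to the next Friday; 2066-03-02 is a Tuesday, so it moves forward to 2066-03-05.
Applying '+107 days' to 2066-03-05: counting 107 days forward gives 2066-06-20.

2066-06-20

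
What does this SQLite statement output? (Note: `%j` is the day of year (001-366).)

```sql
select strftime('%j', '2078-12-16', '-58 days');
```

292

First apply '-58 days': 2078-12-16 → 2078-10-19.
Day-of-year for 2078-10-19: days since 2078-01-01 inclusive = 292, zero-padded to 292.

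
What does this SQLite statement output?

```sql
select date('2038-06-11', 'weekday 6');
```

2038-06-12

`weekday 6` advances to the next Saturday; 2038-06-11 is a Friday, so it moves forward to 2038-06-12.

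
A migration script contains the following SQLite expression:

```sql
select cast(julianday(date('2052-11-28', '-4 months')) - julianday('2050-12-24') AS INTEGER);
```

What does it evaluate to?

Adding -4 months to 2052-11-28 gives 2052-07-28.
7 days remain in December 2050 after the 24th (31 − 24).
Full months from January 2051 through June 2052 contribute their day counts.
Then 28 days into July 2052.
Total: 7 + 31 + 28 + 31 + 30 + 31 + 30 + 31 + 31 + 30 + 31 + 30 + 31 + 31 + 29 + 31 + 30 + 31 + 30 + 28 = 582.

582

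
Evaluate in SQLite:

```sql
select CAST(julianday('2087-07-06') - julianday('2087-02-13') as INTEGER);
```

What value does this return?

15 days remain in February 2087 after the 13th (28 − 13).
March 2087: 31 days.
April 2087: 30 days.
May 2087: 31 days.
June 2087: 30 days.
Then 6 days into July 2087.
Total: 15 + 31 + 30 + 31 + 30 + 6 = 143.

143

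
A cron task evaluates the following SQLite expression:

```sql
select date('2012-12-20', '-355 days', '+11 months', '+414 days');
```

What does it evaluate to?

Applying '-355 days' to 2012-12-20: counting 355 days back gives 2011-12-31.
Adding +11 months to 2011-12-31 targets 2012-11-31. November 2012 has only 30 days, so SQLite normalizes the 1-day overflow forward to 2012-12-01.
Applying '+414 days' to 2012-12-01: counting 414 days forward gives 2014-01-19.

2014-01-19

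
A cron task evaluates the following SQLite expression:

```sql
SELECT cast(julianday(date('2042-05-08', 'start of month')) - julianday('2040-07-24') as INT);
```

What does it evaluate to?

`start of month` rewinds 2042-05-08 to 2042-05-01.
7 days remain in July 2040 after the 24th (31 − 24).
Full months from August 2040 through April 2042 contribute their day counts.
Then 1 day into May 2042.
Total: 7 + 31 + 30 + 31 + 30 + 31 + 31 + 28 + 31 + 30 + 31 + 30 + 31 + 31 + 30 + 31 + 30 + 31 + 31 + 28 + 31 + 30 + 1 = 646.

646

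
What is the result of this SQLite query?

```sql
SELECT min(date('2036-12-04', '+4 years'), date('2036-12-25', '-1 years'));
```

2035-12-25

date('2036-12-04', '+4 years') → 2040-12-04.
date('2036-12-25', '-1 years') → 2035-12-25.
Earlier of the two is 2035-12-25.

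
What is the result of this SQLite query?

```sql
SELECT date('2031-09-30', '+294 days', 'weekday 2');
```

2032-07-20

Applying '+294 days' to 2031-09-30: counting 294 days forward gives 2032-07-20.
`weekday 2` advances to the next Tuesday; 2032-07-20 is already a Tuesday, so it stays at 2032-07-20.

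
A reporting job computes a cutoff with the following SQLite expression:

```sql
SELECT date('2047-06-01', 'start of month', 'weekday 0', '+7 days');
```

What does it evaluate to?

2047-06-09

`start of month` rewinds 2047-06-01 to 2047-06-01.
`weekday 0` advances to the next Sunday; 2047-06-01 is a Saturday, so it moves forward to 2047-06-02.
Advancing 7 more days within June lands on 2047-06-09.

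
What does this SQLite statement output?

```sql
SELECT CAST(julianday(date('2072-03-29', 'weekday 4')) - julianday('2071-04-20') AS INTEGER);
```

346

`weekday 4` advances to the next Thursday; 2072-03-29 is a Tuesday, so it moves forward to 2072-03-31.
10 days remain in April 2071 after the 20th (30 − 20).
Full months from May 2071 through February 2072 contribute their day counts.
Then 31 days into March 2072.
Total: 10 + 31 + 30 + 31 + 31 + 30 + 31 + 30 + 31 + 31 + 29 + 31 = 346.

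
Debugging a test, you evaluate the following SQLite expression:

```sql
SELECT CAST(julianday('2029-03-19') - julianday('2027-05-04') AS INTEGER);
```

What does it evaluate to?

27 days remain in May 2027 after the 4th (31 − 4).
Full months from June 2027 through February 2029 contribute their day counts.
Then 19 days into March 2029.
Total: 27 + 30 + 31 + 31 + 30 + 31 + 30 + 31 + 31 + 29 + 31 + 30 + 31 + 30 + 31 + 31 + 30 + 31 + 30 + 31 + 31 + 28 + 19 = 685.

685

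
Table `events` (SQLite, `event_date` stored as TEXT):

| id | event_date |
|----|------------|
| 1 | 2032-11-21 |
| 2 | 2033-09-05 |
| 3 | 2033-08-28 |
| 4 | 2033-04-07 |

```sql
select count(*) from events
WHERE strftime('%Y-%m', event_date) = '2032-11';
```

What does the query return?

1

Rows with year-month 2032-11: 2032-11-21 → 1.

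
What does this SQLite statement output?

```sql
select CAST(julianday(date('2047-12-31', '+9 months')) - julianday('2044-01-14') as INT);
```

Adding +9 months to 2047-12-31 targets 2048-09-31. September 2048 has only 30 days, so SQLite normalizes the 1-day overflow forward to 2048-10-01.
17 days remain in January 2044 after the 14th (31 − 14).
Full months from February 2044 through September 2048 contribute their day counts.
Then 1 day into October 2048.
Total: 17 + 29 + 31 + 30 + 31 + 30 + 31 + 31 + 30 + 31 + 30 + 31 + 31 + 28 + 31 + 30 + 31 + 30 + 31 + 31 + 30 + 31 + 30 + 31 + 31 + 28 + 31 + 30 + 31 + 30 + 31 + 31 + 30 + 31 + 30 + 31 + 31 + 28 + 31 + 30 + 31 + 30 + 31 + 31 + 30 + 31 + 30 + 31 + 31 + 29 + 31 + 30 + 31 + 30 + 31 + 31 + 30 + 1 = 1722.

1722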